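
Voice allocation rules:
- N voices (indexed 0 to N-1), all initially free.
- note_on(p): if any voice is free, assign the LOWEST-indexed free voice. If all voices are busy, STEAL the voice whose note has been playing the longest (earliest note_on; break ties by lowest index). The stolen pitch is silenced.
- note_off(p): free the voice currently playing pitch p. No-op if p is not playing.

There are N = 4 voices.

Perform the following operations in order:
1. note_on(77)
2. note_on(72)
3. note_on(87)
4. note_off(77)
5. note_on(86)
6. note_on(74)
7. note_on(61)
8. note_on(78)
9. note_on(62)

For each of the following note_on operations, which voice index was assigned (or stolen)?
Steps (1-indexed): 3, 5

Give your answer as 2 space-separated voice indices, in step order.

Answer: 2 0

Derivation:
Op 1: note_on(77): voice 0 is free -> assigned | voices=[77 - - -]
Op 2: note_on(72): voice 1 is free -> assigned | voices=[77 72 - -]
Op 3: note_on(87): voice 2 is free -> assigned | voices=[77 72 87 -]
Op 4: note_off(77): free voice 0 | voices=[- 72 87 -]
Op 5: note_on(86): voice 0 is free -> assigned | voices=[86 72 87 -]
Op 6: note_on(74): voice 3 is free -> assigned | voices=[86 72 87 74]
Op 7: note_on(61): all voices busy, STEAL voice 1 (pitch 72, oldest) -> assign | voices=[86 61 87 74]
Op 8: note_on(78): all voices busy, STEAL voice 2 (pitch 87, oldest) -> assign | voices=[86 61 78 74]
Op 9: note_on(62): all voices busy, STEAL voice 0 (pitch 86, oldest) -> assign | voices=[62 61 78 74]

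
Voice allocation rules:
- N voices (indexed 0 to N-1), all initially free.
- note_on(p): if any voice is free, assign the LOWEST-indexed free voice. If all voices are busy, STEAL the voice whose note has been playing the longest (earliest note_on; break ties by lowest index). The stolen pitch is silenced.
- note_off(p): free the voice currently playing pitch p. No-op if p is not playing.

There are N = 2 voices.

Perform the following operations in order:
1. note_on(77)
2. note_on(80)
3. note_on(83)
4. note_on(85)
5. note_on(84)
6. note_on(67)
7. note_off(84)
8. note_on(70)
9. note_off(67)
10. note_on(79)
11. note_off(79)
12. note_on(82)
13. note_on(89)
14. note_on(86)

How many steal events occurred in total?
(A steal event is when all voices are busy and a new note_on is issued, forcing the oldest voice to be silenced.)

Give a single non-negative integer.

Op 1: note_on(77): voice 0 is free -> assigned | voices=[77 -]
Op 2: note_on(80): voice 1 is free -> assigned | voices=[77 80]
Op 3: note_on(83): all voices busy, STEAL voice 0 (pitch 77, oldest) -> assign | voices=[83 80]
Op 4: note_on(85): all voices busy, STEAL voice 1 (pitch 80, oldest) -> assign | voices=[83 85]
Op 5: note_on(84): all voices busy, STEAL voice 0 (pitch 83, oldest) -> assign | voices=[84 85]
Op 6: note_on(67): all voices busy, STEAL voice 1 (pitch 85, oldest) -> assign | voices=[84 67]
Op 7: note_off(84): free voice 0 | voices=[- 67]
Op 8: note_on(70): voice 0 is free -> assigned | voices=[70 67]
Op 9: note_off(67): free voice 1 | voices=[70 -]
Op 10: note_on(79): voice 1 is free -> assigned | voices=[70 79]
Op 11: note_off(79): free voice 1 | voices=[70 -]
Op 12: note_on(82): voice 1 is free -> assigned | voices=[70 82]
Op 13: note_on(89): all voices busy, STEAL voice 0 (pitch 70, oldest) -> assign | voices=[89 82]
Op 14: note_on(86): all voices busy, STEAL voice 1 (pitch 82, oldest) -> assign | voices=[89 86]

Answer: 6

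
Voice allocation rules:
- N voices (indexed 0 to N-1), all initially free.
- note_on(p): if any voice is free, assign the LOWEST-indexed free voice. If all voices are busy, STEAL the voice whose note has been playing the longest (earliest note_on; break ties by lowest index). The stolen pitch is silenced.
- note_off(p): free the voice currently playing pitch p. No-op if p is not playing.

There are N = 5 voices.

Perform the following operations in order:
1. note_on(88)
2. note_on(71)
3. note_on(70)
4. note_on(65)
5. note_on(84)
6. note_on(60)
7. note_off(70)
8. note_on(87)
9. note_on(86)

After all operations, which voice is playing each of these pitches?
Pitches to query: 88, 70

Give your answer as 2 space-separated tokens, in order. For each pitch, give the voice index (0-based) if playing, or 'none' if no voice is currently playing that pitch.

Answer: none none

Derivation:
Op 1: note_on(88): voice 0 is free -> assigned | voices=[88 - - - -]
Op 2: note_on(71): voice 1 is free -> assigned | voices=[88 71 - - -]
Op 3: note_on(70): voice 2 is free -> assigned | voices=[88 71 70 - -]
Op 4: note_on(65): voice 3 is free -> assigned | voices=[88 71 70 65 -]
Op 5: note_on(84): voice 4 is free -> assigned | voices=[88 71 70 65 84]
Op 6: note_on(60): all voices busy, STEAL voice 0 (pitch 88, oldest) -> assign | voices=[60 71 70 65 84]
Op 7: note_off(70): free voice 2 | voices=[60 71 - 65 84]
Op 8: note_on(87): voice 2 is free -> assigned | voices=[60 71 87 65 84]
Op 9: note_on(86): all voices busy, STEAL voice 1 (pitch 71, oldest) -> assign | voices=[60 86 87 65 84]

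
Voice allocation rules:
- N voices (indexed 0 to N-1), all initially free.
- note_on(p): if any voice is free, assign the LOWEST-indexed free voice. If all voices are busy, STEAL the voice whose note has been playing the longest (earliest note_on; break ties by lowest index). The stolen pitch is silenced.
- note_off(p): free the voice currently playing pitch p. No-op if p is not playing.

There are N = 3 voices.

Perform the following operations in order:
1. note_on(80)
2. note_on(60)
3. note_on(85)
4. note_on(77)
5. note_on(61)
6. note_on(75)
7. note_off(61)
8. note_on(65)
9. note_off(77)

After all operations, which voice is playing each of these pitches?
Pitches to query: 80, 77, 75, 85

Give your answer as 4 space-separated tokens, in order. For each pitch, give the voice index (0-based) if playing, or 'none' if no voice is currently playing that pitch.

Op 1: note_on(80): voice 0 is free -> assigned | voices=[80 - -]
Op 2: note_on(60): voice 1 is free -> assigned | voices=[80 60 -]
Op 3: note_on(85): voice 2 is free -> assigned | voices=[80 60 85]
Op 4: note_on(77): all voices busy, STEAL voice 0 (pitch 80, oldest) -> assign | voices=[77 60 85]
Op 5: note_on(61): all voices busy, STEAL voice 1 (pitch 60, oldest) -> assign | voices=[77 61 85]
Op 6: note_on(75): all voices busy, STEAL voice 2 (pitch 85, oldest) -> assign | voices=[77 61 75]
Op 7: note_off(61): free voice 1 | voices=[77 - 75]
Op 8: note_on(65): voice 1 is free -> assigned | voices=[77 65 75]
Op 9: note_off(77): free voice 0 | voices=[- 65 75]

Answer: none none 2 none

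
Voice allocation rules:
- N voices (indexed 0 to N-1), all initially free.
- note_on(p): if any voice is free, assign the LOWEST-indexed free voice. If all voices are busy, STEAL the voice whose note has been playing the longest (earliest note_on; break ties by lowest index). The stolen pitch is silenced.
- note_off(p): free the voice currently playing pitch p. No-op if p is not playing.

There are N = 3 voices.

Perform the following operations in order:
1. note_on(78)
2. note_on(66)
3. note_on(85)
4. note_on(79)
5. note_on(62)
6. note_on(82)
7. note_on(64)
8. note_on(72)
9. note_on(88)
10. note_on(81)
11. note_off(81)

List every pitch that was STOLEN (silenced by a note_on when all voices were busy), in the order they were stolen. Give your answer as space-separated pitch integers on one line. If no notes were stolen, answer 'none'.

Answer: 78 66 85 79 62 82 64

Derivation:
Op 1: note_on(78): voice 0 is free -> assigned | voices=[78 - -]
Op 2: note_on(66): voice 1 is free -> assigned | voices=[78 66 -]
Op 3: note_on(85): voice 2 is free -> assigned | voices=[78 66 85]
Op 4: note_on(79): all voices busy, STEAL voice 0 (pitch 78, oldest) -> assign | voices=[79 66 85]
Op 5: note_on(62): all voices busy, STEAL voice 1 (pitch 66, oldest) -> assign | voices=[79 62 85]
Op 6: note_on(82): all voices busy, STEAL voice 2 (pitch 85, oldest) -> assign | voices=[79 62 82]
Op 7: note_on(64): all voices busy, STEAL voice 0 (pitch 79, oldest) -> assign | voices=[64 62 82]
Op 8: note_on(72): all voices busy, STEAL voice 1 (pitch 62, oldest) -> assign | voices=[64 72 82]
Op 9: note_on(88): all voices busy, STEAL voice 2 (pitch 82, oldest) -> assign | voices=[64 72 88]
Op 10: note_on(81): all voices busy, STEAL voice 0 (pitch 64, oldest) -> assign | voices=[81 72 88]
Op 11: note_off(81): free voice 0 | voices=[- 72 88]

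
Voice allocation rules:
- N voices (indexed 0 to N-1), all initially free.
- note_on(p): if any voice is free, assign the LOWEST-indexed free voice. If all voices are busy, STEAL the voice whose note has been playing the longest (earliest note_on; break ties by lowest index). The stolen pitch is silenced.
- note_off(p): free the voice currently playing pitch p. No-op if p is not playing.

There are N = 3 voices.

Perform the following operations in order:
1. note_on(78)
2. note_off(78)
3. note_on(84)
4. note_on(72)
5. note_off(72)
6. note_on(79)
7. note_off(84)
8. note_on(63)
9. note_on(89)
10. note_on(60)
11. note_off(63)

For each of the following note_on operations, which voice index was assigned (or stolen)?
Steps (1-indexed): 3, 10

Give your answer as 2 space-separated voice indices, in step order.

Op 1: note_on(78): voice 0 is free -> assigned | voices=[78 - -]
Op 2: note_off(78): free voice 0 | voices=[- - -]
Op 3: note_on(84): voice 0 is free -> assigned | voices=[84 - -]
Op 4: note_on(72): voice 1 is free -> assigned | voices=[84 72 -]
Op 5: note_off(72): free voice 1 | voices=[84 - -]
Op 6: note_on(79): voice 1 is free -> assigned | voices=[84 79 -]
Op 7: note_off(84): free voice 0 | voices=[- 79 -]
Op 8: note_on(63): voice 0 is free -> assigned | voices=[63 79 -]
Op 9: note_on(89): voice 2 is free -> assigned | voices=[63 79 89]
Op 10: note_on(60): all voices busy, STEAL voice 1 (pitch 79, oldest) -> assign | voices=[63 60 89]
Op 11: note_off(63): free voice 0 | voices=[- 60 89]

Answer: 0 1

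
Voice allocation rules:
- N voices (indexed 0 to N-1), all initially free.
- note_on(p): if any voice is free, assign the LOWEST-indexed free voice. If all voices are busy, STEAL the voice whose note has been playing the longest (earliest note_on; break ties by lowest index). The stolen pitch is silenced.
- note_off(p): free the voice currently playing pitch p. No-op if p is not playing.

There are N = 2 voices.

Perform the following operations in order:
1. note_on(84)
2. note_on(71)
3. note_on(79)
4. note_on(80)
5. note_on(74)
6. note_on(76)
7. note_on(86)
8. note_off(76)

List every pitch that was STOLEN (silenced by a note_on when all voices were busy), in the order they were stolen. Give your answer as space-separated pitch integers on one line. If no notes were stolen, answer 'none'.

Op 1: note_on(84): voice 0 is free -> assigned | voices=[84 -]
Op 2: note_on(71): voice 1 is free -> assigned | voices=[84 71]
Op 3: note_on(79): all voices busy, STEAL voice 0 (pitch 84, oldest) -> assign | voices=[79 71]
Op 4: note_on(80): all voices busy, STEAL voice 1 (pitch 71, oldest) -> assign | voices=[79 80]
Op 5: note_on(74): all voices busy, STEAL voice 0 (pitch 79, oldest) -> assign | voices=[74 80]
Op 6: note_on(76): all voices busy, STEAL voice 1 (pitch 80, oldest) -> assign | voices=[74 76]
Op 7: note_on(86): all voices busy, STEAL voice 0 (pitch 74, oldest) -> assign | voices=[86 76]
Op 8: note_off(76): free voice 1 | voices=[86 -]

Answer: 84 71 79 80 74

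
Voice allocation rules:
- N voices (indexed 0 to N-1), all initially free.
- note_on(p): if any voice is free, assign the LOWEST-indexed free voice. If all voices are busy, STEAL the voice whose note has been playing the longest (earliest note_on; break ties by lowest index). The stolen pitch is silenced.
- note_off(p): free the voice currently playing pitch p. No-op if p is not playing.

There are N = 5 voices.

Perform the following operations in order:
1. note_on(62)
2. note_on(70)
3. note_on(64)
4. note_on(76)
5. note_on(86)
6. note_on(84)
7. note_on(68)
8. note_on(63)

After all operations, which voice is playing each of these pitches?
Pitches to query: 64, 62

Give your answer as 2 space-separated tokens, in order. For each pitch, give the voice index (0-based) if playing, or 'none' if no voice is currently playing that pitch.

Op 1: note_on(62): voice 0 is free -> assigned | voices=[62 - - - -]
Op 2: note_on(70): voice 1 is free -> assigned | voices=[62 70 - - -]
Op 3: note_on(64): voice 2 is free -> assigned | voices=[62 70 64 - -]
Op 4: note_on(76): voice 3 is free -> assigned | voices=[62 70 64 76 -]
Op 5: note_on(86): voice 4 is free -> assigned | voices=[62 70 64 76 86]
Op 6: note_on(84): all voices busy, STEAL voice 0 (pitch 62, oldest) -> assign | voices=[84 70 64 76 86]
Op 7: note_on(68): all voices busy, STEAL voice 1 (pitch 70, oldest) -> assign | voices=[84 68 64 76 86]
Op 8: note_on(63): all voices busy, STEAL voice 2 (pitch 64, oldest) -> assign | voices=[84 68 63 76 86]

Answer: none none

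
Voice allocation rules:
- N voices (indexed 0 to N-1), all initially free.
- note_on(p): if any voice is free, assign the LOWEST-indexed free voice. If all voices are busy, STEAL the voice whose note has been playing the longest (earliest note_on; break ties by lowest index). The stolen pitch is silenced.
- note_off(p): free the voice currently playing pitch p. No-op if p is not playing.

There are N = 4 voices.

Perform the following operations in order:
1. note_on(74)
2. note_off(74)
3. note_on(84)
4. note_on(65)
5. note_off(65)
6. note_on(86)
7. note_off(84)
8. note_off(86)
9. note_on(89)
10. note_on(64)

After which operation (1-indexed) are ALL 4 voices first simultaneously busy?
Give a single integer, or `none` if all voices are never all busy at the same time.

Op 1: note_on(74): voice 0 is free -> assigned | voices=[74 - - -]
Op 2: note_off(74): free voice 0 | voices=[- - - -]
Op 3: note_on(84): voice 0 is free -> assigned | voices=[84 - - -]
Op 4: note_on(65): voice 1 is free -> assigned | voices=[84 65 - -]
Op 5: note_off(65): free voice 1 | voices=[84 - - -]
Op 6: note_on(86): voice 1 is free -> assigned | voices=[84 86 - -]
Op 7: note_off(84): free voice 0 | voices=[- 86 - -]
Op 8: note_off(86): free voice 1 | voices=[- - - -]
Op 9: note_on(89): voice 0 is free -> assigned | voices=[89 - - -]
Op 10: note_on(64): voice 1 is free -> assigned | voices=[89 64 - -]

Answer: none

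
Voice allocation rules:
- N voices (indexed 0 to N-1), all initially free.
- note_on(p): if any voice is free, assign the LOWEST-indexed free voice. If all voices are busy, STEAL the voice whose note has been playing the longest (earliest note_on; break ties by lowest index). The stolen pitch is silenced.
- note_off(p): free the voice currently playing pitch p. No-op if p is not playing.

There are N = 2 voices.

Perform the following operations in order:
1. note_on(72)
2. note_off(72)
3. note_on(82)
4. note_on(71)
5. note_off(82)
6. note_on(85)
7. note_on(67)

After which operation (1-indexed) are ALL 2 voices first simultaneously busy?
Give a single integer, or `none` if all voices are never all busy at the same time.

Op 1: note_on(72): voice 0 is free -> assigned | voices=[72 -]
Op 2: note_off(72): free voice 0 | voices=[- -]
Op 3: note_on(82): voice 0 is free -> assigned | voices=[82 -]
Op 4: note_on(71): voice 1 is free -> assigned | voices=[82 71]
Op 5: note_off(82): free voice 0 | voices=[- 71]
Op 6: note_on(85): voice 0 is free -> assigned | voices=[85 71]
Op 7: note_on(67): all voices busy, STEAL voice 1 (pitch 71, oldest) -> assign | voices=[85 67]

Answer: 4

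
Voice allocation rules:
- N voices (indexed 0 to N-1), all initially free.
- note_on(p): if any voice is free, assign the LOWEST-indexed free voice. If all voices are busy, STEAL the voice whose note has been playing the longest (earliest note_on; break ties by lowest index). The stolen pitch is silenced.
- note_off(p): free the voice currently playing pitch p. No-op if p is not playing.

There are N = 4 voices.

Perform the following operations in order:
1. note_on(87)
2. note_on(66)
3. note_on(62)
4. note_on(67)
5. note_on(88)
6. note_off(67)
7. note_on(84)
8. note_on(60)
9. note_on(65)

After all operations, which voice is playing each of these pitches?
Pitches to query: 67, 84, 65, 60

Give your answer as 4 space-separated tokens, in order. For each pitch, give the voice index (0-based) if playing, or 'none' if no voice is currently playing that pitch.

Answer: none 3 2 1

Derivation:
Op 1: note_on(87): voice 0 is free -> assigned | voices=[87 - - -]
Op 2: note_on(66): voice 1 is free -> assigned | voices=[87 66 - -]
Op 3: note_on(62): voice 2 is free -> assigned | voices=[87 66 62 -]
Op 4: note_on(67): voice 3 is free -> assigned | voices=[87 66 62 67]
Op 5: note_on(88): all voices busy, STEAL voice 0 (pitch 87, oldest) -> assign | voices=[88 66 62 67]
Op 6: note_off(67): free voice 3 | voices=[88 66 62 -]
Op 7: note_on(84): voice 3 is free -> assigned | voices=[88 66 62 84]
Op 8: note_on(60): all voices busy, STEAL voice 1 (pitch 66, oldest) -> assign | voices=[88 60 62 84]
Op 9: note_on(65): all voices busy, STEAL voice 2 (pitch 62, oldest) -> assign | voices=[88 60 65 84]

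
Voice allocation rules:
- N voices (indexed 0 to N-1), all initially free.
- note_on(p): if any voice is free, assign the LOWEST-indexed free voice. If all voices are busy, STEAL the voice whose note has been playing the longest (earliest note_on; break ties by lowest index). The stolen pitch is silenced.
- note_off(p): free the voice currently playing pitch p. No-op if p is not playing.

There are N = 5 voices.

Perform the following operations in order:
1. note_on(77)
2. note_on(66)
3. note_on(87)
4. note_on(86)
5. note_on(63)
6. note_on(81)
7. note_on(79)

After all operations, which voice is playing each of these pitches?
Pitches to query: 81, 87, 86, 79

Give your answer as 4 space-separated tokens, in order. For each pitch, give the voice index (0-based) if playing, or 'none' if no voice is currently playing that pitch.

Op 1: note_on(77): voice 0 is free -> assigned | voices=[77 - - - -]
Op 2: note_on(66): voice 1 is free -> assigned | voices=[77 66 - - -]
Op 3: note_on(87): voice 2 is free -> assigned | voices=[77 66 87 - -]
Op 4: note_on(86): voice 3 is free -> assigned | voices=[77 66 87 86 -]
Op 5: note_on(63): voice 4 is free -> assigned | voices=[77 66 87 86 63]
Op 6: note_on(81): all voices busy, STEAL voice 0 (pitch 77, oldest) -> assign | voices=[81 66 87 86 63]
Op 7: note_on(79): all voices busy, STEAL voice 1 (pitch 66, oldest) -> assign | voices=[81 79 87 86 63]

Answer: 0 2 3 1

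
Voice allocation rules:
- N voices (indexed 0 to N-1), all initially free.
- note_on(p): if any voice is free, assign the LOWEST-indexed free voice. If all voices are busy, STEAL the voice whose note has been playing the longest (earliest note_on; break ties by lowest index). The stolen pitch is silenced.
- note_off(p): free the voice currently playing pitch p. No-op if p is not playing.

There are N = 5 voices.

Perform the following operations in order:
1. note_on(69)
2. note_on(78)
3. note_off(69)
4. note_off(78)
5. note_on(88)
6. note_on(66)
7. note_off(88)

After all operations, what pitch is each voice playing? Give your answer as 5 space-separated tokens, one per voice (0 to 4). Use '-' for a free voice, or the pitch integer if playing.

Op 1: note_on(69): voice 0 is free -> assigned | voices=[69 - - - -]
Op 2: note_on(78): voice 1 is free -> assigned | voices=[69 78 - - -]
Op 3: note_off(69): free voice 0 | voices=[- 78 - - -]
Op 4: note_off(78): free voice 1 | voices=[- - - - -]
Op 5: note_on(88): voice 0 is free -> assigned | voices=[88 - - - -]
Op 6: note_on(66): voice 1 is free -> assigned | voices=[88 66 - - -]
Op 7: note_off(88): free voice 0 | voices=[- 66 - - -]

Answer: - 66 - - -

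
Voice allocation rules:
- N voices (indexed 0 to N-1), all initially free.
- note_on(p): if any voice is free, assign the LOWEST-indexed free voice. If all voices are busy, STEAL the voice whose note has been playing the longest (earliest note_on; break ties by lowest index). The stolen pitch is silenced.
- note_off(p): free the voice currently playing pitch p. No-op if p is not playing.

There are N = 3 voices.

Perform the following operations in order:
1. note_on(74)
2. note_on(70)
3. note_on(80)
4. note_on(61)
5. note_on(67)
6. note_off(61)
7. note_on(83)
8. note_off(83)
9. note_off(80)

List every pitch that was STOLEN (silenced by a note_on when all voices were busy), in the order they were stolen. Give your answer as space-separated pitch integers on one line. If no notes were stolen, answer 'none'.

Answer: 74 70

Derivation:
Op 1: note_on(74): voice 0 is free -> assigned | voices=[74 - -]
Op 2: note_on(70): voice 1 is free -> assigned | voices=[74 70 -]
Op 3: note_on(80): voice 2 is free -> assigned | voices=[74 70 80]
Op 4: note_on(61): all voices busy, STEAL voice 0 (pitch 74, oldest) -> assign | voices=[61 70 80]
Op 5: note_on(67): all voices busy, STEAL voice 1 (pitch 70, oldest) -> assign | voices=[61 67 80]
Op 6: note_off(61): free voice 0 | voices=[- 67 80]
Op 7: note_on(83): voice 0 is free -> assigned | voices=[83 67 80]
Op 8: note_off(83): free voice 0 | voices=[- 67 80]
Op 9: note_off(80): free voice 2 | voices=[- 67 -]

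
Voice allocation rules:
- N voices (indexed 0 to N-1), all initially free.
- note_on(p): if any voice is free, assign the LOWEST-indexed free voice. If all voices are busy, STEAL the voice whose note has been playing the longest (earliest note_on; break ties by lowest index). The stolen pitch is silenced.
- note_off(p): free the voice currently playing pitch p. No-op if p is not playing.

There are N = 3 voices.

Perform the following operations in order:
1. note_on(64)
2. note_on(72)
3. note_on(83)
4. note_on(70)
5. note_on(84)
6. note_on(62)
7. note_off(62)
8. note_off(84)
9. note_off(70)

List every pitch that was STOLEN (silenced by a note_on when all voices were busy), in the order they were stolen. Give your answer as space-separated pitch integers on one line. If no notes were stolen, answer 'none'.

Answer: 64 72 83

Derivation:
Op 1: note_on(64): voice 0 is free -> assigned | voices=[64 - -]
Op 2: note_on(72): voice 1 is free -> assigned | voices=[64 72 -]
Op 3: note_on(83): voice 2 is free -> assigned | voices=[64 72 83]
Op 4: note_on(70): all voices busy, STEAL voice 0 (pitch 64, oldest) -> assign | voices=[70 72 83]
Op 5: note_on(84): all voices busy, STEAL voice 1 (pitch 72, oldest) -> assign | voices=[70 84 83]
Op 6: note_on(62): all voices busy, STEAL voice 2 (pitch 83, oldest) -> assign | voices=[70 84 62]
Op 7: note_off(62): free voice 2 | voices=[70 84 -]
Op 8: note_off(84): free voice 1 | voices=[70 - -]
Op 9: note_off(70): free voice 0 | voices=[- - -]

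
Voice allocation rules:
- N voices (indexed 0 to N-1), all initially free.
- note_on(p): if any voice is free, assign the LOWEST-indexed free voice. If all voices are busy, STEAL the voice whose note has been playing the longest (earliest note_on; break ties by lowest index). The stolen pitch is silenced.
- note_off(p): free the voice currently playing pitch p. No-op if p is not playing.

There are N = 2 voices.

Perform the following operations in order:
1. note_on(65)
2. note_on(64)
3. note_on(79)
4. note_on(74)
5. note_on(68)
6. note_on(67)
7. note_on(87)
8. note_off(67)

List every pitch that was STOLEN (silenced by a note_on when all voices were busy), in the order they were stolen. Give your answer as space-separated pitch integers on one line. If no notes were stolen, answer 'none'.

Answer: 65 64 79 74 68

Derivation:
Op 1: note_on(65): voice 0 is free -> assigned | voices=[65 -]
Op 2: note_on(64): voice 1 is free -> assigned | voices=[65 64]
Op 3: note_on(79): all voices busy, STEAL voice 0 (pitch 65, oldest) -> assign | voices=[79 64]
Op 4: note_on(74): all voices busy, STEAL voice 1 (pitch 64, oldest) -> assign | voices=[79 74]
Op 5: note_on(68): all voices busy, STEAL voice 0 (pitch 79, oldest) -> assign | voices=[68 74]
Op 6: note_on(67): all voices busy, STEAL voice 1 (pitch 74, oldest) -> assign | voices=[68 67]
Op 7: note_on(87): all voices busy, STEAL voice 0 (pitch 68, oldest) -> assign | voices=[87 67]
Op 8: note_off(67): free voice 1 | voices=[87 -]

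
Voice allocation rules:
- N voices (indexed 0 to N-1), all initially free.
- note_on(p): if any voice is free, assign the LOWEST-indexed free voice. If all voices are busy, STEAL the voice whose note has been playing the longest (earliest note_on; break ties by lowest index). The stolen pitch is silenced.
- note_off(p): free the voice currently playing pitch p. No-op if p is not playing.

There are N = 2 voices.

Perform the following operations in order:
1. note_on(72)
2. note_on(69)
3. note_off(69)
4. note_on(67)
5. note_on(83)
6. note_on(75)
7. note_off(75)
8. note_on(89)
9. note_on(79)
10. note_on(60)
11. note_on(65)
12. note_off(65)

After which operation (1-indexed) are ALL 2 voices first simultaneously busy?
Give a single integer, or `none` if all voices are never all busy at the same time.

Answer: 2

Derivation:
Op 1: note_on(72): voice 0 is free -> assigned | voices=[72 -]
Op 2: note_on(69): voice 1 is free -> assigned | voices=[72 69]
Op 3: note_off(69): free voice 1 | voices=[72 -]
Op 4: note_on(67): voice 1 is free -> assigned | voices=[72 67]
Op 5: note_on(83): all voices busy, STEAL voice 0 (pitch 72, oldest) -> assign | voices=[83 67]
Op 6: note_on(75): all voices busy, STEAL voice 1 (pitch 67, oldest) -> assign | voices=[83 75]
Op 7: note_off(75): free voice 1 | voices=[83 -]
Op 8: note_on(89): voice 1 is free -> assigned | voices=[83 89]
Op 9: note_on(79): all voices busy, STEAL voice 0 (pitch 83, oldest) -> assign | voices=[79 89]
Op 10: note_on(60): all voices busy, STEAL voice 1 (pitch 89, oldest) -> assign | voices=[79 60]
Op 11: note_on(65): all voices busy, STEAL voice 0 (pitch 79, oldest) -> assign | voices=[65 60]
Op 12: note_off(65): free voice 0 | voices=[- 60]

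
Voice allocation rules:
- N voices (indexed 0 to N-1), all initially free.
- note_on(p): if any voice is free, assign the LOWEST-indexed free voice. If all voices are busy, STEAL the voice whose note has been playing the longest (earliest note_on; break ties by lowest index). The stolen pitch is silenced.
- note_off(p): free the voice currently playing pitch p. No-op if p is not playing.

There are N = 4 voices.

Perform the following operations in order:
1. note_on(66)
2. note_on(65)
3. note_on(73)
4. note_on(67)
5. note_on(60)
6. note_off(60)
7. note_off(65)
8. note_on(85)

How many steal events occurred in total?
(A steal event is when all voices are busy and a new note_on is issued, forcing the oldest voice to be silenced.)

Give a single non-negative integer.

Op 1: note_on(66): voice 0 is free -> assigned | voices=[66 - - -]
Op 2: note_on(65): voice 1 is free -> assigned | voices=[66 65 - -]
Op 3: note_on(73): voice 2 is free -> assigned | voices=[66 65 73 -]
Op 4: note_on(67): voice 3 is free -> assigned | voices=[66 65 73 67]
Op 5: note_on(60): all voices busy, STEAL voice 0 (pitch 66, oldest) -> assign | voices=[60 65 73 67]
Op 6: note_off(60): free voice 0 | voices=[- 65 73 67]
Op 7: note_off(65): free voice 1 | voices=[- - 73 67]
Op 8: note_on(85): voice 0 is free -> assigned | voices=[85 - 73 67]

Answer: 1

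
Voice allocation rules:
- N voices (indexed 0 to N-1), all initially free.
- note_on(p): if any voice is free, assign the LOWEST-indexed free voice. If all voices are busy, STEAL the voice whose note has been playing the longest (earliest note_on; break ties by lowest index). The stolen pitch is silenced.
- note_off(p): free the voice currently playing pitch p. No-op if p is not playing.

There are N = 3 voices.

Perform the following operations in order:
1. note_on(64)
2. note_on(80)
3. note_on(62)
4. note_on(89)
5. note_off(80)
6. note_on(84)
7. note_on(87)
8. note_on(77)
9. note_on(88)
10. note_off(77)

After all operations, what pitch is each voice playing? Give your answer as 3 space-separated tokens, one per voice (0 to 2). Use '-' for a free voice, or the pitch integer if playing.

Answer: - 88 87

Derivation:
Op 1: note_on(64): voice 0 is free -> assigned | voices=[64 - -]
Op 2: note_on(80): voice 1 is free -> assigned | voices=[64 80 -]
Op 3: note_on(62): voice 2 is free -> assigned | voices=[64 80 62]
Op 4: note_on(89): all voices busy, STEAL voice 0 (pitch 64, oldest) -> assign | voices=[89 80 62]
Op 5: note_off(80): free voice 1 | voices=[89 - 62]
Op 6: note_on(84): voice 1 is free -> assigned | voices=[89 84 62]
Op 7: note_on(87): all voices busy, STEAL voice 2 (pitch 62, oldest) -> assign | voices=[89 84 87]
Op 8: note_on(77): all voices busy, STEAL voice 0 (pitch 89, oldest) -> assign | voices=[77 84 87]
Op 9: note_on(88): all voices busy, STEAL voice 1 (pitch 84, oldest) -> assign | voices=[77 88 87]
Op 10: note_off(77): free voice 0 | voices=[- 88 87]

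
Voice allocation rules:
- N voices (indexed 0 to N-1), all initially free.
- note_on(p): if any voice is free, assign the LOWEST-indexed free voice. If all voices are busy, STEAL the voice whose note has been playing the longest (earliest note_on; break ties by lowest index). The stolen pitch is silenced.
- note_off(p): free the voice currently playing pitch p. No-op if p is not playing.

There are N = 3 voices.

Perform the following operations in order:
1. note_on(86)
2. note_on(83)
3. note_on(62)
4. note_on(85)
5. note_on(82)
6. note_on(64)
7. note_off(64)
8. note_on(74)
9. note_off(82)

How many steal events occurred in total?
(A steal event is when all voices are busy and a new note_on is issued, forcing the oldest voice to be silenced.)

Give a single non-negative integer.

Op 1: note_on(86): voice 0 is free -> assigned | voices=[86 - -]
Op 2: note_on(83): voice 1 is free -> assigned | voices=[86 83 -]
Op 3: note_on(62): voice 2 is free -> assigned | voices=[86 83 62]
Op 4: note_on(85): all voices busy, STEAL voice 0 (pitch 86, oldest) -> assign | voices=[85 83 62]
Op 5: note_on(82): all voices busy, STEAL voice 1 (pitch 83, oldest) -> assign | voices=[85 82 62]
Op 6: note_on(64): all voices busy, STEAL voice 2 (pitch 62, oldest) -> assign | voices=[85 82 64]
Op 7: note_off(64): free voice 2 | voices=[85 82 -]
Op 8: note_on(74): voice 2 is free -> assigned | voices=[85 82 74]
Op 9: note_off(82): free voice 1 | voices=[85 - 74]

Answer: 3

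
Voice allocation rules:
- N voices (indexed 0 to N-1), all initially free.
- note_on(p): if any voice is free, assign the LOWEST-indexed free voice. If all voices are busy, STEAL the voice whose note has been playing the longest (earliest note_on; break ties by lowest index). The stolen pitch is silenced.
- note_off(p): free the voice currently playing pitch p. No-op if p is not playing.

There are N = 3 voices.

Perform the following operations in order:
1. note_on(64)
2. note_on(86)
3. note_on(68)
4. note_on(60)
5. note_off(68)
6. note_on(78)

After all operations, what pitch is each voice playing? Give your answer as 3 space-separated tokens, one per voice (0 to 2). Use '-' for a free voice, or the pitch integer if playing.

Op 1: note_on(64): voice 0 is free -> assigned | voices=[64 - -]
Op 2: note_on(86): voice 1 is free -> assigned | voices=[64 86 -]
Op 3: note_on(68): voice 2 is free -> assigned | voices=[64 86 68]
Op 4: note_on(60): all voices busy, STEAL voice 0 (pitch 64, oldest) -> assign | voices=[60 86 68]
Op 5: note_off(68): free voice 2 | voices=[60 86 -]
Op 6: note_on(78): voice 2 is free -> assigned | voices=[60 86 78]

Answer: 60 86 78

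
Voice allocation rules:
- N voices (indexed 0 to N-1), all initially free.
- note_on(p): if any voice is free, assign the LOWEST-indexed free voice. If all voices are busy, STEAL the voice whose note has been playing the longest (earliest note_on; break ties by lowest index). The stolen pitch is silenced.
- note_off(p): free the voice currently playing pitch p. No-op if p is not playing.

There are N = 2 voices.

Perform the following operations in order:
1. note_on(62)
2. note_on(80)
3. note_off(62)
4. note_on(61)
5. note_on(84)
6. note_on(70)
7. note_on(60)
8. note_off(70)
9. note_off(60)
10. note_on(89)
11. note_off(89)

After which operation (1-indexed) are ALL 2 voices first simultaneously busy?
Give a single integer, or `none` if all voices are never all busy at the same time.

Op 1: note_on(62): voice 0 is free -> assigned | voices=[62 -]
Op 2: note_on(80): voice 1 is free -> assigned | voices=[62 80]
Op 3: note_off(62): free voice 0 | voices=[- 80]
Op 4: note_on(61): voice 0 is free -> assigned | voices=[61 80]
Op 5: note_on(84): all voices busy, STEAL voice 1 (pitch 80, oldest) -> assign | voices=[61 84]
Op 6: note_on(70): all voices busy, STEAL voice 0 (pitch 61, oldest) -> assign | voices=[70 84]
Op 7: note_on(60): all voices busy, STEAL voice 1 (pitch 84, oldest) -> assign | voices=[70 60]
Op 8: note_off(70): free voice 0 | voices=[- 60]
Op 9: note_off(60): free voice 1 | voices=[- -]
Op 10: note_on(89): voice 0 is free -> assigned | voices=[89 -]
Op 11: note_off(89): free voice 0 | voices=[- -]

Answer: 2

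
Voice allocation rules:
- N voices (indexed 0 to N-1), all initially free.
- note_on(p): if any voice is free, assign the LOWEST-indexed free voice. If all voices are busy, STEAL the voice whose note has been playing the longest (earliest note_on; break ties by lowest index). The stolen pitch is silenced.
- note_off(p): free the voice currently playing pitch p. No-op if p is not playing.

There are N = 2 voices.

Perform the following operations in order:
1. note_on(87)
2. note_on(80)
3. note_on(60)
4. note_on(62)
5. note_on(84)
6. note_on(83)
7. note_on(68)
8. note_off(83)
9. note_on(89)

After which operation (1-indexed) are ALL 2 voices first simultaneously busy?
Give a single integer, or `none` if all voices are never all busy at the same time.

Op 1: note_on(87): voice 0 is free -> assigned | voices=[87 -]
Op 2: note_on(80): voice 1 is free -> assigned | voices=[87 80]
Op 3: note_on(60): all voices busy, STEAL voice 0 (pitch 87, oldest) -> assign | voices=[60 80]
Op 4: note_on(62): all voices busy, STEAL voice 1 (pitch 80, oldest) -> assign | voices=[60 62]
Op 5: note_on(84): all voices busy, STEAL voice 0 (pitch 60, oldest) -> assign | voices=[84 62]
Op 6: note_on(83): all voices busy, STEAL voice 1 (pitch 62, oldest) -> assign | voices=[84 83]
Op 7: note_on(68): all voices busy, STEAL voice 0 (pitch 84, oldest) -> assign | voices=[68 83]
Op 8: note_off(83): free voice 1 | voices=[68 -]
Op 9: note_on(89): voice 1 is free -> assigned | voices=[68 89]

Answer: 2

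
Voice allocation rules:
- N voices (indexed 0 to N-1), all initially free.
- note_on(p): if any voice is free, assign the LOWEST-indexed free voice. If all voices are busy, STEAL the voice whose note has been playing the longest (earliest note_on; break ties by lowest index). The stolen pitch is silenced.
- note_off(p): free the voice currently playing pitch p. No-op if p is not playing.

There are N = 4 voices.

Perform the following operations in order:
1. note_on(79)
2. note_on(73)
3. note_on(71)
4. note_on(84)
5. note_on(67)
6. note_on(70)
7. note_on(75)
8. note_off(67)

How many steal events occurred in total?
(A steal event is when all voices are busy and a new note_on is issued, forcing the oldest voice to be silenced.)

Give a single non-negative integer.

Op 1: note_on(79): voice 0 is free -> assigned | voices=[79 - - -]
Op 2: note_on(73): voice 1 is free -> assigned | voices=[79 73 - -]
Op 3: note_on(71): voice 2 is free -> assigned | voices=[79 73 71 -]
Op 4: note_on(84): voice 3 is free -> assigned | voices=[79 73 71 84]
Op 5: note_on(67): all voices busy, STEAL voice 0 (pitch 79, oldest) -> assign | voices=[67 73 71 84]
Op 6: note_on(70): all voices busy, STEAL voice 1 (pitch 73, oldest) -> assign | voices=[67 70 71 84]
Op 7: note_on(75): all voices busy, STEAL voice 2 (pitch 71, oldest) -> assign | voices=[67 70 75 84]
Op 8: note_off(67): free voice 0 | voices=[- 70 75 84]

Answer: 3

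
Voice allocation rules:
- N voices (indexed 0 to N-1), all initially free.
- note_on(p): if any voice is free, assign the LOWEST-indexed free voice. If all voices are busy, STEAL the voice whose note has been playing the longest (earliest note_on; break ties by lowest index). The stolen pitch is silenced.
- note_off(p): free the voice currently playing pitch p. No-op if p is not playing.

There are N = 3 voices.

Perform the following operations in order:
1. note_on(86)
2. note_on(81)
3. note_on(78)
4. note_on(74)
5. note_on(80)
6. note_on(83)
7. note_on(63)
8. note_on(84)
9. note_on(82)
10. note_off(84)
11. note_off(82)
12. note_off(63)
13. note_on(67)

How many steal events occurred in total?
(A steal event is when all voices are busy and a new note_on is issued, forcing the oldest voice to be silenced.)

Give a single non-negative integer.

Answer: 6

Derivation:
Op 1: note_on(86): voice 0 is free -> assigned | voices=[86 - -]
Op 2: note_on(81): voice 1 is free -> assigned | voices=[86 81 -]
Op 3: note_on(78): voice 2 is free -> assigned | voices=[86 81 78]
Op 4: note_on(74): all voices busy, STEAL voice 0 (pitch 86, oldest) -> assign | voices=[74 81 78]
Op 5: note_on(80): all voices busy, STEAL voice 1 (pitch 81, oldest) -> assign | voices=[74 80 78]
Op 6: note_on(83): all voices busy, STEAL voice 2 (pitch 78, oldest) -> assign | voices=[74 80 83]
Op 7: note_on(63): all voices busy, STEAL voice 0 (pitch 74, oldest) -> assign | voices=[63 80 83]
Op 8: note_on(84): all voices busy, STEAL voice 1 (pitch 80, oldest) -> assign | voices=[63 84 83]
Op 9: note_on(82): all voices busy, STEAL voice 2 (pitch 83, oldest) -> assign | voices=[63 84 82]
Op 10: note_off(84): free voice 1 | voices=[63 - 82]
Op 11: note_off(82): free voice 2 | voices=[63 - -]
Op 12: note_off(63): free voice 0 | voices=[- - -]
Op 13: note_on(67): voice 0 is free -> assigned | voices=[67 - -]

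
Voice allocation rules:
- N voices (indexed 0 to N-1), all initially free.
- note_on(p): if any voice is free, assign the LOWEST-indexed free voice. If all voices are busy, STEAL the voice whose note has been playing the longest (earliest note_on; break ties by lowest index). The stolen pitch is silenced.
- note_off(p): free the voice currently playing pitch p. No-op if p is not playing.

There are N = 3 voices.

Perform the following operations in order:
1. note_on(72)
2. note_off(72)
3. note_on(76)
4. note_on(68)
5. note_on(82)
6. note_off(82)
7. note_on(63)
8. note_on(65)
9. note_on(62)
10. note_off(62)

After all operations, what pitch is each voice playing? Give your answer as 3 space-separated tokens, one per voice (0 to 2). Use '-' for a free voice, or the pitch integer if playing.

Answer: 65 - 63

Derivation:
Op 1: note_on(72): voice 0 is free -> assigned | voices=[72 - -]
Op 2: note_off(72): free voice 0 | voices=[- - -]
Op 3: note_on(76): voice 0 is free -> assigned | voices=[76 - -]
Op 4: note_on(68): voice 1 is free -> assigned | voices=[76 68 -]
Op 5: note_on(82): voice 2 is free -> assigned | voices=[76 68 82]
Op 6: note_off(82): free voice 2 | voices=[76 68 -]
Op 7: note_on(63): voice 2 is free -> assigned | voices=[76 68 63]
Op 8: note_on(65): all voices busy, STEAL voice 0 (pitch 76, oldest) -> assign | voices=[65 68 63]
Op 9: note_on(62): all voices busy, STEAL voice 1 (pitch 68, oldest) -> assign | voices=[65 62 63]
Op 10: note_off(62): free voice 1 | voices=[65 - 63]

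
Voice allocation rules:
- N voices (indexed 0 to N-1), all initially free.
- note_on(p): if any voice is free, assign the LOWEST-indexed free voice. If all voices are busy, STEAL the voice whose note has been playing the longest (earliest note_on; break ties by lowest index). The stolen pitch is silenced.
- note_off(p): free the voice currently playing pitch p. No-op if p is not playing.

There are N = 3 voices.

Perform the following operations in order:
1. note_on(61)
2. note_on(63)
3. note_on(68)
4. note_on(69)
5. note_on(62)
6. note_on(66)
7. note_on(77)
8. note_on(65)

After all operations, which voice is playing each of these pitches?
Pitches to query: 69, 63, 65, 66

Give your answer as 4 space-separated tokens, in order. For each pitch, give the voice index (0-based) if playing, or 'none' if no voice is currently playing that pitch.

Answer: none none 1 2

Derivation:
Op 1: note_on(61): voice 0 is free -> assigned | voices=[61 - -]
Op 2: note_on(63): voice 1 is free -> assigned | voices=[61 63 -]
Op 3: note_on(68): voice 2 is free -> assigned | voices=[61 63 68]
Op 4: note_on(69): all voices busy, STEAL voice 0 (pitch 61, oldest) -> assign | voices=[69 63 68]
Op 5: note_on(62): all voices busy, STEAL voice 1 (pitch 63, oldest) -> assign | voices=[69 62 68]
Op 6: note_on(66): all voices busy, STEAL voice 2 (pitch 68, oldest) -> assign | voices=[69 62 66]
Op 7: note_on(77): all voices busy, STEAL voice 0 (pitch 69, oldest) -> assign | voices=[77 62 66]
Op 8: note_on(65): all voices busy, STEAL voice 1 (pitch 62, oldest) -> assign | voices=[77 65 66]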